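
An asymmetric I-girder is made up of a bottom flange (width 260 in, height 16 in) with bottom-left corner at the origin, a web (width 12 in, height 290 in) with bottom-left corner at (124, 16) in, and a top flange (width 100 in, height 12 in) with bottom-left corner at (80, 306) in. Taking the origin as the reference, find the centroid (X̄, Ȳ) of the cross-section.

bottom flange: A = 260 × 16 = 4160.00, centroid at (130.00, 8.00).
web: A = 12 × 290 = 3480.00, centroid at (130.00, 161.00).
top flange: A = 100 × 12 = 1200.00, centroid at (130.00, 312.00).
ΣA = 8840.00 in², ΣAX̄ = 1149200.00 in³, ΣAȲ = 967960.00 in³.
X̄ = 1149200.00/8840.00 = 130.00 in; Ȳ = 967960.00/8840.00 = 109.50 in.

X̄ = 130.00 in, Ȳ = 109.50 in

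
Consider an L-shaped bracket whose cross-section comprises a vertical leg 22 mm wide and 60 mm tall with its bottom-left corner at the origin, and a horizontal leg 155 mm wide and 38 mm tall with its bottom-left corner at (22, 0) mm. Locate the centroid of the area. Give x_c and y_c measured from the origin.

vertical leg: A = 22 × 60 = 1320.00, centroid at (11.00, 30.00).
horizontal leg: A = 155 × 38 = 5890.00, centroid at (99.50, 19.00).
ΣA = 7210.00 mm², ΣAx_c = 600575.00 mm³, ΣAy_c = 151510.00 mm³.
x_c = 600575.00/7210.00 = 83.30 mm; y_c = 151510.00/7210.00 = 21.01 mm.

x_c = 83.30 mm, y_c = 21.01 mm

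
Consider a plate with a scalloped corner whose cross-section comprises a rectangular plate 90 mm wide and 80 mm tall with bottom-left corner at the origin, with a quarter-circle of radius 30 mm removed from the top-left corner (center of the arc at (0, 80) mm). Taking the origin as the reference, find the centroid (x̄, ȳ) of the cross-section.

Part | A | x̄ᵢ | ȳᵢ | A·x̄ᵢ | A·ȳᵢ
plate | 7200.00 | 45.00 | 40.00 | 324000.00 | 288000.00
removed quarter-circle | -706.86 | 12.73 | 67.27 | -9000.00 | -47548.67
Σ | 6493.14 |  |  | 315000.00 | 240451.33
x̄ = 315000.00 / 6493.14 = 48.51 mm
ȳ = 240451.33 / 6493.14 = 37.03 mm

x̄ = 48.51 mm, ȳ = 37.03 mm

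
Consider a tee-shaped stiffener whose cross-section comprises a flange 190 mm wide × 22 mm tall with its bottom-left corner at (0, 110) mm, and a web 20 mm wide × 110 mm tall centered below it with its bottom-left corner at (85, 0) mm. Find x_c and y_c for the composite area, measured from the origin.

web: A = 20 × 110 = 2200.00, centroid at (95.00, 55.00).
flange: A = 190 × 22 = 4180.00, centroid at (95.00, 121.00).
ΣA = 6380.00 mm²
ΣAx_c = (2200.00)(95.00) + (4180.00)(95.00) = 606100.00 mm³
ΣAy_c = (2200.00)(55.00) + (4180.00)(121.00) = 626780.00 mm³
x_c = 606100.00 / 6380.00 = 95.00 mm
y_c = 626780.00 / 6380.00 = 98.24 mm

x_c = 95.00 mm, y_c = 98.24 mm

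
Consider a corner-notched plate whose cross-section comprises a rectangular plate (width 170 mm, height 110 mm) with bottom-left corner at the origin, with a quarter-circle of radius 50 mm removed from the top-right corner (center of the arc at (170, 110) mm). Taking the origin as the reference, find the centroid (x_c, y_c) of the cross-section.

x_c = 77.52 mm, y_c = 51.04 mm

Part | A | x̄ᵢ | ȳᵢ | A·x̄ᵢ | A·ȳᵢ
plate | 18700.00 | 85.00 | 55.00 | 1589500.00 | 1028500.00
removed quarter-circle | -1963.50 | 148.78 | 88.78 | -292127.55 | -174317.83
Σ | 16736.50 |  |  | 1297372.45 | 854182.17
x_c = 1297372.45 / 16736.50 = 77.52 mm
y_c = 854182.17 / 16736.50 = 51.04 mm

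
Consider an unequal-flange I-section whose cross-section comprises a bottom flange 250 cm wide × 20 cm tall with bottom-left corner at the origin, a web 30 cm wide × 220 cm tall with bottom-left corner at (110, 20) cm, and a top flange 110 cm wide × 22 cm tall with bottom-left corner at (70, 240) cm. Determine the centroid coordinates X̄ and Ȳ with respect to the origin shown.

X̄ = 125.00 cm, Ȳ = 108.09 cm

bottom flange: A = 250 × 20 = 5000.00, centroid at (125.00, 10.00).
web: A = 30 × 220 = 6600.00, centroid at (125.00, 130.00).
top flange: A = 110 × 22 = 2420.00, centroid at (125.00, 251.00).
ΣA = 14020.00 cm²
ΣAX̄ = (5000.00)(125.00) + (6600.00)(125.00) + (2420.00)(125.00) = 1752500.00 cm³
ΣAȲ = (5000.00)(10.00) + (6600.00)(130.00) + (2420.00)(251.00) = 1515420.00 cm³
X̄ = 1752500.00 / 14020.00 = 125.00 cm
Ȳ = 1515420.00 / 14020.00 = 108.09 cm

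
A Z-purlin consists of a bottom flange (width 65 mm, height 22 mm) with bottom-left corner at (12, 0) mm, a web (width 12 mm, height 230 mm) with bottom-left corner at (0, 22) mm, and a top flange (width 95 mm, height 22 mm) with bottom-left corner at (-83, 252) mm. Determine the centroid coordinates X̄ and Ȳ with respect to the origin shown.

Part | A | x̄ᵢ | ȳᵢ | A·x̄ᵢ | A·ȳᵢ
bottom flange | 1430.00 | 44.50 | 11.00 | 63635.00 | 15730.00
web | 2760.00 | 6.00 | 137.00 | 16560.00 | 378120.00
top flange | 2090.00 | -35.50 | 263.00 | -74195.00 | 549670.00
Σ | 6280.00 |  |  | 6000.00 | 943520.00
X̄ = 6000.00 / 6280.00 = 0.96 mm
Ȳ = 943520.00 / 6280.00 = 150.24 mm

X̄ = 0.96 mm, Ȳ = 150.24 mm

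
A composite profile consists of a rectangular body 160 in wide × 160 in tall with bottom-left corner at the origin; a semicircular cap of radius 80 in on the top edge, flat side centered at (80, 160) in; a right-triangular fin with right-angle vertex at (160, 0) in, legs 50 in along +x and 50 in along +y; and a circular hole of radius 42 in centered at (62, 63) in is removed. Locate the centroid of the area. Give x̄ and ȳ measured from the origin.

rectangular body: A = 160 × 160 = 25600.00, centroid at (80.00, 80.00).
semicircular top: A = ½π·80² = 10053.10, centroid at (80.00, 193.95).
triangular fin: A = ½·50·50 = 1250.00, centroid at (176.67, 16.67).
hole: A = −π·42² = -5541.77, centroid at (62.00, 63.00).
ΣA = 31361.33 in², ΣAx̄ = 2729491.35 in³, ΣAȳ = 3669530.63 in³.
x̄ = 2729491.35/31361.33 = 87.03 in; ȳ = 3669530.63/31361.33 = 117.01 in.

x̄ = 87.03 in, ȳ = 117.01 in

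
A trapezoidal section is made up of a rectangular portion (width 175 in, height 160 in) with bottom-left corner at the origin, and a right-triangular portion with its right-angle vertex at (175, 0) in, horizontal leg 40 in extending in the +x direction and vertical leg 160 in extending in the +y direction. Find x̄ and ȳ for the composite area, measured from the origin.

rectangular portion: A = 175 × 160 = 28000.00, centroid at (87.50, 80.00).
triangular portion: A = ½·40·160 = 3200.00, centroid at (188.33, 53.33).
ΣA = 31200.00 in²
ΣAx̄ = (28000.00)(87.50) + (3200.00)(188.33) = 3052666.67 in³
ΣAȳ = (28000.00)(80.00) + (3200.00)(53.33) = 2410666.67 in³
x̄ = 3052666.67 / 31200.00 = 97.84 in
ȳ = 2410666.67 / 31200.00 = 77.26 in

x̄ = 97.84 in, ȳ = 77.26 in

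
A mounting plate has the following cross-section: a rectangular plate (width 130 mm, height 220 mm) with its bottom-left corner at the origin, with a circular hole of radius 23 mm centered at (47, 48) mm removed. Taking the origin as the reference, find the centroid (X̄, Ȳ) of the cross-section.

plate: A = 130 × 220 = 28600.00, centroid at (65.00, 110.00).
hole: A = −π·23² = -1661.90, centroid at (47.00, 48.00).
ΣA = 26938.10 mm², ΣAX̄ = 1780890.58 mm³, ΣAȲ = 3066228.68 mm³.
X̄ = 1780890.58/26938.10 = 66.11 mm; Ȳ = 3066228.68/26938.10 = 113.82 mm.

X̄ = 66.11 mm, Ȳ = 113.82 mm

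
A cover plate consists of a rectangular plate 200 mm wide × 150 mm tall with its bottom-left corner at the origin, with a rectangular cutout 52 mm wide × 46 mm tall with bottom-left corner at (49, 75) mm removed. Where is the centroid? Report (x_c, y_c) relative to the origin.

x_c = 102.17 mm, y_c = 73.01 mm

Part | A | x̄ᵢ | ȳᵢ | A·x̄ᵢ | A·ȳᵢ
plate | 30000.00 | 100.00 | 75.00 | 3000000.00 | 2250000.00
hole | -2392.00 | 75.00 | 98.00 | -179400.00 | -234416.00
Σ | 27608.00 |  |  | 2820600.00 | 2015584.00
x_c = 2820600.00 / 27608.00 = 102.17 mm
y_c = 2015584.00 / 27608.00 = 73.01 mm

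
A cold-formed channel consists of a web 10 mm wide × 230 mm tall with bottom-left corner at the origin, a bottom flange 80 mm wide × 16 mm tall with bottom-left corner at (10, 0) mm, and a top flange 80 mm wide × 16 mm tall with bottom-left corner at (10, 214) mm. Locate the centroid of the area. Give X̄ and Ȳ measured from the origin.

X̄ = 28.70 mm, Ȳ = 115.00 mm

web: A = 10 × 230 = 2300.00, centroid at (5.00, 115.00).
bottom flange: A = 80 × 16 = 1280.00, centroid at (50.00, 8.00).
top flange: A = 80 × 16 = 1280.00, centroid at (50.00, 222.00).
ΣA = 4860.00 mm²
ΣAX̄ = (2300.00)(5.00) + (1280.00)(50.00) + (1280.00)(50.00) = 139500.00 mm³
ΣAȲ = (2300.00)(115.00) + (1280.00)(8.00) + (1280.00)(222.00) = 558900.00 mm³
X̄ = 139500.00 / 4860.00 = 28.70 mm
Ȳ = 558900.00 / 4860.00 = 115.00 mm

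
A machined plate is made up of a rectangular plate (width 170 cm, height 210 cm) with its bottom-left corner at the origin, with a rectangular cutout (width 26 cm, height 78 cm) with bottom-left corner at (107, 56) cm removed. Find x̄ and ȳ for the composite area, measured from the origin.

x̄ = 82.89 cm, ȳ = 105.60 cm

Part | A | x̄ᵢ | ȳᵢ | A·x̄ᵢ | A·ȳᵢ
plate | 35700.00 | 85.00 | 105.00 | 3034500.00 | 3748500.00
hole | -2028.00 | 120.00 | 95.00 | -243360.00 | -192660.00
Σ | 33672.00 |  |  | 2791140.00 | 3555840.00
x̄ = 2791140.00 / 33672.00 = 82.89 cm
ȳ = 3555840.00 / 33672.00 = 105.60 cm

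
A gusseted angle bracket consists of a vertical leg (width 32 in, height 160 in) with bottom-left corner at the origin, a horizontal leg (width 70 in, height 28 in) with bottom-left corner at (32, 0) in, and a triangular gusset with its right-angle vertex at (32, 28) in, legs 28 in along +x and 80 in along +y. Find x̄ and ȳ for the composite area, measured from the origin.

x̄ = 31.65 in, ȳ = 60.76 in

vertical leg: A = 32 × 160 = 5120.00, centroid at (16.00, 80.00).
horizontal leg: A = 70 × 28 = 1960.00, centroid at (67.00, 14.00).
gusset: A = ½·28·80 = 1120.00, centroid at (41.33, 54.67).
ΣA = 8200.00 in², ΣAx̄ = 259533.33 in³, ΣAȳ = 498266.67 in³.
x̄ = 259533.33/8200.00 = 31.65 in; ȳ = 498266.67/8200.00 = 60.76 in.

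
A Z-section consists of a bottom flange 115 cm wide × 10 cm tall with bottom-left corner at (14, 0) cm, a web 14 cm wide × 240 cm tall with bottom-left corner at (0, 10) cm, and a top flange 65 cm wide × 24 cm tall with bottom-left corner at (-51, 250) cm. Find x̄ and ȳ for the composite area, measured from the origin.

bottom flange: A = 115 × 10 = 1150.00, centroid at (71.50, 5.00).
web: A = 14 × 240 = 3360.00, centroid at (7.00, 130.00).
top flange: A = 65 × 24 = 1560.00, centroid at (-18.50, 262.00).
ΣA = 6070.00 cm², ΣAx̄ = 76885.00 cm³, ΣAȳ = 851270.00 cm³.
x̄ = 76885.00/6070.00 = 12.67 cm; ȳ = 851270.00/6070.00 = 140.24 cm.

x̄ = 12.67 cm, ȳ = 140.24 cm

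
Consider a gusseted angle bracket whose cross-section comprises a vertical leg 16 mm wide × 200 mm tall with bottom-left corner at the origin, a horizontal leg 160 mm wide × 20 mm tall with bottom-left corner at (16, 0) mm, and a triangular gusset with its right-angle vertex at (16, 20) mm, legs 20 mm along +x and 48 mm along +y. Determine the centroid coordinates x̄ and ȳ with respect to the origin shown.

x̄ = 49.95 mm, ȳ = 53.67 mm

Part | A | x̄ᵢ | ȳᵢ | A·x̄ᵢ | A·ȳᵢ
vertical leg | 3200.00 | 8.00 | 100.00 | 25600.00 | 320000.00
horizontal leg | 3200.00 | 96.00 | 10.00 | 307200.00 | 32000.00
gusset | 480.00 | 22.67 | 36.00 | 10880.00 | 17280.00
Σ | 6880.00 |  |  | 343680.00 | 369280.00
x̄ = 343680.00 / 6880.00 = 49.95 mm
ȳ = 369280.00 / 6880.00 = 53.67 mm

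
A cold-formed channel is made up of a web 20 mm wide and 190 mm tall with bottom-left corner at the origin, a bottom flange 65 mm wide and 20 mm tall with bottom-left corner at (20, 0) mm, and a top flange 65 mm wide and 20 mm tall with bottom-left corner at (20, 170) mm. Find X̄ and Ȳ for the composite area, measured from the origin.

web: A = 20 × 190 = 3800.00, centroid at (10.00, 95.00).
bottom flange: A = 65 × 20 = 1300.00, centroid at (52.50, 10.00).
top flange: A = 65 × 20 = 1300.00, centroid at (52.50, 180.00).
ΣA = 6400.00 mm², ΣAX̄ = 174500.00 mm³, ΣAȲ = 608000.00 mm³.
X̄ = 174500.00/6400.00 = 27.27 mm; Ȳ = 608000.00/6400.00 = 95.00 mm.

X̄ = 27.27 mm, Ȳ = 95.00 mm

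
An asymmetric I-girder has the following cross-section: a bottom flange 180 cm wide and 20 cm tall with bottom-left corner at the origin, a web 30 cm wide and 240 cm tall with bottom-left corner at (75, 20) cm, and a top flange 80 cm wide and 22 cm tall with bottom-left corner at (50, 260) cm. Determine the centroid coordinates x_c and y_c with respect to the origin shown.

x_c = 90.00 cm, y_c = 121.10 cm

Part | A | x̄ᵢ | ȳᵢ | A·x̄ᵢ | A·ȳᵢ
bottom flange | 3600.00 | 90.00 | 10.00 | 324000.00 | 36000.00
web | 7200.00 | 90.00 | 140.00 | 648000.00 | 1008000.00
top flange | 1760.00 | 90.00 | 271.00 | 158400.00 | 476960.00
Σ | 12560.00 |  |  | 1130400.00 | 1520960.00
x_c = 1130400.00 / 12560.00 = 90.00 cm
y_c = 1520960.00 / 12560.00 = 121.10 cm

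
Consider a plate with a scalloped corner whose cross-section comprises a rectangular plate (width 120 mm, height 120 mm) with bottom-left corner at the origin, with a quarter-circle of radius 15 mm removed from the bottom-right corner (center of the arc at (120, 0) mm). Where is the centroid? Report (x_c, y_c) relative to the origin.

x_c = 59.33 mm, y_c = 60.67 mm

plate: A = 120 × 120 = 14400.00, centroid at (60.00, 60.00).
removed quarter-circle: A = −¼π·15² = -176.71, centroid at (113.63, 6.37).
ΣA = 14223.29 mm², ΣAx_c = 843919.25 mm³, ΣAy_c = 862875.00 mm³.
x_c = 843919.25/14223.29 = 59.33 mm; y_c = 862875.00/14223.29 = 60.67 mm.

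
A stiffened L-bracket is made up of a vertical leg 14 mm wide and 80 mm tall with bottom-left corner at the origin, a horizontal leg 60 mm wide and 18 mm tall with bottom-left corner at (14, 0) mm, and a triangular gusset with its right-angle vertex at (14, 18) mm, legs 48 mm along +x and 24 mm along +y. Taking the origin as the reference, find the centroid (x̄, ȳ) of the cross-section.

x̄ = 26.17 mm, ȳ = 25.03 mm

vertical leg: A = 14 × 80 = 1120.00, centroid at (7.00, 40.00).
horizontal leg: A = 60 × 18 = 1080.00, centroid at (44.00, 9.00).
gusset: A = ½·48·24 = 576.00, centroid at (30.00, 26.00).
ΣA = 2776.00 mm²
ΣAx̄ = (1120.00)(7.00) + (1080.00)(44.00) + (576.00)(30.00) = 72640.00 mm³
ΣAȳ = (1120.00)(40.00) + (1080.00)(9.00) + (576.00)(26.00) = 69496.00 mm³
x̄ = 72640.00 / 2776.00 = 26.17 mm
ȳ = 69496.00 / 2776.00 = 25.03 mm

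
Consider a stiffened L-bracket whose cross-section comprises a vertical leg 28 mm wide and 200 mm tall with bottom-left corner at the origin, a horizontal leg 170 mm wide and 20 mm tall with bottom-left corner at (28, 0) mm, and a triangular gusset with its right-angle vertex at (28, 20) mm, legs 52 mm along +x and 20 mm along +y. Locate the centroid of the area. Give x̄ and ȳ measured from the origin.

x̄ = 51.07 mm, ȳ = 63.85 mm

Part | A | x̄ᵢ | ȳᵢ | A·x̄ᵢ | A·ȳᵢ
vertical leg | 5600.00 | 14.00 | 100.00 | 78400.00 | 560000.00
horizontal leg | 3400.00 | 113.00 | 10.00 | 384200.00 | 34000.00
gusset | 520.00 | 45.33 | 26.67 | 23573.33 | 13866.67
Σ | 9520.00 |  |  | 486173.33 | 607866.67
x̄ = 486173.33 / 9520.00 = 51.07 mm
ȳ = 607866.67 / 9520.00 = 63.85 mm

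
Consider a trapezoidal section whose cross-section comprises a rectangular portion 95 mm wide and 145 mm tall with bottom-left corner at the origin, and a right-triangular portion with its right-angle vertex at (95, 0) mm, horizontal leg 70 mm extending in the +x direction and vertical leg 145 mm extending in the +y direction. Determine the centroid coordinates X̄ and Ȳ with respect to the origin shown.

X̄ = 66.57 mm, Ȳ = 65.99 mm

rectangular portion: A = 95 × 145 = 13775.00, centroid at (47.50, 72.50).
triangular portion: A = ½·70·145 = 5075.00, centroid at (118.33, 48.33).
ΣA = 18850.00 mm², ΣAX̄ = 1254854.17 mm³, ΣAȲ = 1243979.17 mm³.
X̄ = 1254854.17/18850.00 = 66.57 mm; Ȳ = 1243979.17/18850.00 = 65.99 mm.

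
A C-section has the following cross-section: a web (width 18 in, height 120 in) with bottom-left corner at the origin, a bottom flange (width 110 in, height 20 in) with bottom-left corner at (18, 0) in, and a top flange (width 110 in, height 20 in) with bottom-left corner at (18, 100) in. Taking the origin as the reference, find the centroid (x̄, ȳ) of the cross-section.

web: A = 18 × 120 = 2160.00, centroid at (9.00, 60.00).
bottom flange: A = 110 × 20 = 2200.00, centroid at (73.00, 10.00).
top flange: A = 110 × 20 = 2200.00, centroid at (73.00, 110.00).
ΣA = 6560.00 in², ΣAx̄ = 340640.00 in³, ΣAȳ = 393600.00 in³.
x̄ = 340640.00/6560.00 = 51.93 in; ȳ = 393600.00/6560.00 = 60.00 in.

x̄ = 51.93 in, ȳ = 60.00 in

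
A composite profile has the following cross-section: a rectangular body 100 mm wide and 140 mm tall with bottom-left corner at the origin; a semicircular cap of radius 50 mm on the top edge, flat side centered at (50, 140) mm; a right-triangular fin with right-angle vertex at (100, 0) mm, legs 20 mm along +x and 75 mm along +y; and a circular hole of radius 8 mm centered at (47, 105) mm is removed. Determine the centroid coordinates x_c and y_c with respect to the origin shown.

x_c = 52.33 mm, y_c = 87.18 mm

rectangular body: A = 100 × 140 = 14000.00, centroid at (50.00, 70.00).
semicircular top: A = ½π·50² = 3926.99, centroid at (50.00, 161.22).
triangular fin: A = ½·20·75 = 750.00, centroid at (106.67, 25.00).
hole: A = −π·8² = -201.06, centroid at (47.00, 105.00).
ΣA = 18475.93 mm², ΣAx_c = 966899.63 mm³, ΣAy_c = 1610750.55 mm³.
x_c = 966899.63/18475.93 = 52.33 mm; y_c = 1610750.55/18475.93 = 87.18 mm.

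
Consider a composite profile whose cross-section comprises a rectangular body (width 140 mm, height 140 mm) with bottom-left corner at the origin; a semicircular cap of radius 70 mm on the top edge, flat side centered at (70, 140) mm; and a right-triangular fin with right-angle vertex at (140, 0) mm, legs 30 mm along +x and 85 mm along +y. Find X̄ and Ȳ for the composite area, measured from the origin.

X̄ = 73.57 mm, Ȳ = 95.00 mm

Part | A | x̄ᵢ | ȳᵢ | A·x̄ᵢ | A·ȳᵢ
rectangular body | 19600.00 | 70.00 | 70.00 | 1372000.00 | 1372000.00
semicircular top | 7696.90 | 70.00 | 169.71 | 538783.14 | 1306232.95
triangular fin | 1275.00 | 150.00 | 28.33 | 191250.00 | 36125.00
Σ | 28571.90 |  |  | 2102033.14 | 2714357.95
X̄ = 2102033.14 / 28571.90 = 73.57 mm
Ȳ = 2714357.95 / 28571.90 = 95.00 mm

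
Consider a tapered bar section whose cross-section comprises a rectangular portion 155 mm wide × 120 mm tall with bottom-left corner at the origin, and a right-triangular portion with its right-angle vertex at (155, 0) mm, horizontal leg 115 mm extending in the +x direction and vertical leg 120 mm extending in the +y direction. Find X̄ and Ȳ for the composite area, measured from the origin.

X̄ = 108.84 mm, Ȳ = 54.59 mm

rectangular portion: A = 155 × 120 = 18600.00, centroid at (77.50, 60.00).
triangular portion: A = ½·115·120 = 6900.00, centroid at (193.33, 40.00).
ΣA = 25500.00 mm²
ΣAX̄ = (18600.00)(77.50) + (6900.00)(193.33) = 2775500.00 mm³
ΣAȲ = (18600.00)(60.00) + (6900.00)(40.00) = 1392000.00 mm³
X̄ = 2775500.00 / 25500.00 = 108.84 mm
Ȳ = 1392000.00 / 25500.00 = 54.59 mm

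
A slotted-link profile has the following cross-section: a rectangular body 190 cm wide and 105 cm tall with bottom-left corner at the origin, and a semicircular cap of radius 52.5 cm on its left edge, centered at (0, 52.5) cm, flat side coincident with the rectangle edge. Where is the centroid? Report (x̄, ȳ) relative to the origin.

Part | A | x̄ᵢ | ȳᵢ | A·x̄ᵢ | A·ȳᵢ
rectangular body | 19950.00 | 95.00 | 52.50 | 1895250.00 | 1047375.00
semicircular end | 4329.51 | -22.28 | 52.50 | -96468.75 | 227299.14
Σ | 24279.51 |  |  | 1798781.25 | 1274674.14
x̄ = 1798781.25 / 24279.51 = 74.09 cm
ȳ = 1274674.14 / 24279.51 = 52.50 cm

x̄ = 74.09 cm, ȳ = 52.50 cm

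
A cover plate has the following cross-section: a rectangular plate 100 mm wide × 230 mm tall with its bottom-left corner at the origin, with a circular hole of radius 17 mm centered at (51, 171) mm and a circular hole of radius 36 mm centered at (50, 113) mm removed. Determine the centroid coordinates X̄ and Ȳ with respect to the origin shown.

plate: A = 100 × 230 = 23000.00, centroid at (50.00, 115.00).
hole 1: A = −π·17² = -907.92, centroid at (51.00, 171.00).
hole 2: A = −π·36² = -4071.50, centroid at (50.00, 113.00).
ΣA = 18020.58 mm², ΣAX̄ = 900120.86 mm³, ΣAȲ = 2029665.67 mm³.
X̄ = 900120.86/18020.58 = 49.95 mm; Ȳ = 2029665.67/18020.58 = 112.63 mm.

X̄ = 49.95 mm, Ȳ = 112.63 mm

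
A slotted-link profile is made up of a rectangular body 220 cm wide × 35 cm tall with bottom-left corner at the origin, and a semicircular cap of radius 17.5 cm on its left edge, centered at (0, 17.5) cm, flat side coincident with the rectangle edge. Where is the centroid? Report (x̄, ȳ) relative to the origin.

x̄ = 103.10 cm, ȳ = 17.50 cm

rectangular body: A = 220 × 35 = 7700.00, centroid at (110.00, 17.50).
semicircular end: A = ½π·17.5² = 481.06, centroid at (-7.43, 17.50).
ΣA = 8181.06 cm², ΣAx̄ = 843427.08 cm³, ΣAȳ = 143168.49 cm³.
x̄ = 843427.08/8181.06 = 103.10 cm; ȳ = 143168.49/8181.06 = 17.50 cm.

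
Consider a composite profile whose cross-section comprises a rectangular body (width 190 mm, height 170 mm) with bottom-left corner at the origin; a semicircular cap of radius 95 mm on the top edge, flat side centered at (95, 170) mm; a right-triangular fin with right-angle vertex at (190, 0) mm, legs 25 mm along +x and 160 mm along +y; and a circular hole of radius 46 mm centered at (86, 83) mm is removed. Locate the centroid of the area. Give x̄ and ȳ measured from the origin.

rectangular body: A = 190 × 170 = 32300.00, centroid at (95.00, 85.00).
semicircular top: A = ½π·95² = 14176.44, centroid at (95.00, 210.32).
triangular fin: A = ½·25·160 = 2000.00, centroid at (198.33, 53.33).
hole: A = −π·46² = -6647.61, centroid at (86.00, 83.00).
ΣA = 41828.83 mm², ΣAx̄ = 4240233.70 mm³, ΣAȳ = 5281992.63 mm³.
x̄ = 4240233.70/41828.83 = 101.37 mm; ȳ = 5281992.63/41828.83 = 126.28 mm.

x̄ = 101.37 mm, ȳ = 126.28 mm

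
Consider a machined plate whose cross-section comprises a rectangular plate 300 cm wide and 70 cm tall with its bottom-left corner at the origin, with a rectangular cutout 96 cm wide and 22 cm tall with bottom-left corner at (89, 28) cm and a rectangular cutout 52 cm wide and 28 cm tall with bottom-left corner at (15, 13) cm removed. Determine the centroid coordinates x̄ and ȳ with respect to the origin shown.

x̄ = 160.68 cm, ȳ = 35.18 cm

plate: A = 300 × 70 = 21000.00, centroid at (150.00, 35.00).
hole 1: A = −(96 × 22) = -2112.00, centroid at (137.00, 39.00).
hole 2: A = −(52 × 28) = -1456.00, centroid at (41.00, 27.00).
ΣA = 17432.00 cm², ΣAx̄ = 2800960.00 cm³, ΣAȳ = 613320.00 cm³.
x̄ = 2800960.00/17432.00 = 160.68 cm; ȳ = 613320.00/17432.00 = 35.18 cm.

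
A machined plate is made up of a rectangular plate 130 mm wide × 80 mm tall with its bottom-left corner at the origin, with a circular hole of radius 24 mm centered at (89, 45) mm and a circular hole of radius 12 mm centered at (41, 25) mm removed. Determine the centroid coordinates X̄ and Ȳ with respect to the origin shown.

Part | A | x̄ᵢ | ȳᵢ | A·x̄ᵢ | A·ȳᵢ
plate | 10400.00 | 65.00 | 40.00 | 676000.00 | 416000.00
hole 1 | -1809.56 | 89.00 | 45.00 | -161050.61 | -81430.08
hole 2 | -452.39 | 41.00 | 25.00 | -18547.96 | -11309.73
Σ | 8138.05 |  |  | 496401.43 | 323260.18
X̄ = 496401.43 / 8138.05 = 61.00 mm
Ȳ = 323260.18 / 8138.05 = 39.72 mm

X̄ = 61.00 mm, Ȳ = 39.72 mm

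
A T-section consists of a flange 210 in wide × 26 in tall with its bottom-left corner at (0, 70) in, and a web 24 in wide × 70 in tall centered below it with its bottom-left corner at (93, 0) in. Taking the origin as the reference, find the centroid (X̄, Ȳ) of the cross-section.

X̄ = 105.00 in, Ȳ = 71.71 in

web: A = 24 × 70 = 1680.00, centroid at (105.00, 35.00).
flange: A = 210 × 26 = 5460.00, centroid at (105.00, 83.00).
ΣA = 7140.00 in², ΣAX̄ = 749700.00 in³, ΣAȲ = 511980.00 in³.
X̄ = 749700.00/7140.00 = 105.00 in; Ȳ = 511980.00/7140.00 = 71.71 in.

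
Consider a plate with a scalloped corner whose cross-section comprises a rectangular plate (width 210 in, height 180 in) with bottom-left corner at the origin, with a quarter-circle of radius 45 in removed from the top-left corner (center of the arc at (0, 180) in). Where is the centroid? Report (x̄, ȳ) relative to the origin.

Part | A | x̄ᵢ | ȳᵢ | A·x̄ᵢ | A·ȳᵢ
plate | 37800.00 | 105.00 | 90.00 | 3969000.00 | 3402000.00
removed quarter-circle | -1590.43 | 19.10 | 160.90 | -30375.00 | -255902.63
Σ | 36209.57 |  |  | 3938625.00 | 3146097.37
x̄ = 3938625.00 / 36209.57 = 108.77 in
ȳ = 3146097.37 / 36209.57 = 86.89 in

x̄ = 108.77 in, ȳ = 86.89 in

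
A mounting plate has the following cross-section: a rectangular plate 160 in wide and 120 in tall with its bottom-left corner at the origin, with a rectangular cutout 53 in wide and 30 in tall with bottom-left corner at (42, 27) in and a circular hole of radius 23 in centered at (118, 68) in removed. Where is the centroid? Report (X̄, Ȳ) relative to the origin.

plate: A = 160 × 120 = 19200.00, centroid at (80.00, 60.00).
hole 1: A = −(53 × 30) = -1590.00, centroid at (68.50, 42.00).
hole 2: A = −π·23² = -1661.90, centroid at (118.00, 68.00).
ΣA = 15948.10 in²
ΣAX̄ = (19200.00)(80.00) + (-1590.00)(68.50) + (-1661.90)(118.00) = 1230980.50 in³
ΣAȲ = (19200.00)(60.00) + (-1590.00)(42.00) + (-1661.90)(68.00) = 972210.63 in³
X̄ = 1230980.50 / 15948.10 = 77.19 in
Ȳ = 972210.63 / 15948.10 = 60.96 in

X̄ = 77.19 in, Ȳ = 60.96 in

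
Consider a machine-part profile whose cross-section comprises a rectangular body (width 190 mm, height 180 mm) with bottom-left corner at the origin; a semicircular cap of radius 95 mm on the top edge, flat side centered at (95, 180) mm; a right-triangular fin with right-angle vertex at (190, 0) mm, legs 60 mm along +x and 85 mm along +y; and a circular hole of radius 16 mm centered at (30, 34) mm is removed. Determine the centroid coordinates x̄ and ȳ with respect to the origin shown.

rectangular body: A = 190 × 180 = 34200.00, centroid at (95.00, 90.00).
semicircular top: A = ½π·95² = 14176.44, centroid at (95.00, 220.32).
triangular fin: A = ½·60·85 = 2550.00, centroid at (210.00, 28.33).
hole: A = −π·16² = -804.25, centroid at (30.00, 34.00).
ΣA = 50122.19 mm², ΣAx̄ = 5107134.07 mm³, ΣAȳ = 6246247.54 mm³.
x̄ = 5107134.07/50122.19 = 101.89 mm; ȳ = 6246247.54/50122.19 = 124.62 mm.

x̄ = 101.89 mm, ȳ = 124.62 mm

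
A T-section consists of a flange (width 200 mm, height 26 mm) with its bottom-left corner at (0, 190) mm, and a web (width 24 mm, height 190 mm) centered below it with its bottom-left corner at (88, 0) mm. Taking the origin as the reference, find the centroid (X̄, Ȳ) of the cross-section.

web: A = 24 × 190 = 4560.00, centroid at (100.00, 95.00).
flange: A = 200 × 26 = 5200.00, centroid at (100.00, 203.00).
ΣA = 9760.00 mm²
ΣAX̄ = (4560.00)(100.00) + (5200.00)(100.00) = 976000.00 mm³
ΣAȲ = (4560.00)(95.00) + (5200.00)(203.00) = 1488800.00 mm³
X̄ = 976000.00 / 9760.00 = 100.00 mm
Ȳ = 1488800.00 / 9760.00 = 152.54 mm

X̄ = 100.00 mm, Ȳ = 152.54 mm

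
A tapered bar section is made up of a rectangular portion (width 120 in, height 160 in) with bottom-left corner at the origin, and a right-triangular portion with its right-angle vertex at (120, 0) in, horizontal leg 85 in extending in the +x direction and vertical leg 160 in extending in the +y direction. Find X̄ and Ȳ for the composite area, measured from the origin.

Part | A | x̄ᵢ | ȳᵢ | A·x̄ᵢ | A·ȳᵢ
rectangular portion | 19200.00 | 60.00 | 80.00 | 1152000.00 | 1536000.00
triangular portion | 6800.00 | 148.33 | 53.33 | 1008666.67 | 362666.67
Σ | 26000.00 |  |  | 2160666.67 | 1898666.67
X̄ = 2160666.67 / 26000.00 = 83.10 in
Ȳ = 1898666.67 / 26000.00 = 73.03 in

X̄ = 83.10 in, Ȳ = 73.03 in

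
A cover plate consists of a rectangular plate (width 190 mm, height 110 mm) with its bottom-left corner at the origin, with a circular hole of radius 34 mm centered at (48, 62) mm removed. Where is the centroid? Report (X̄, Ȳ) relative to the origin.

plate: A = 190 × 110 = 20900.00, centroid at (95.00, 55.00).
hole: A = −π·34² = -3631.68, centroid at (48.00, 62.00).
ΣA = 17268.32 mm², ΣAX̄ = 1811179.31 mm³, ΣAȲ = 924335.77 mm³.
X̄ = 1811179.31/17268.32 = 104.88 mm; Ȳ = 924335.77/17268.32 = 53.53 mm.

X̄ = 104.88 mm, Ȳ = 53.53 mm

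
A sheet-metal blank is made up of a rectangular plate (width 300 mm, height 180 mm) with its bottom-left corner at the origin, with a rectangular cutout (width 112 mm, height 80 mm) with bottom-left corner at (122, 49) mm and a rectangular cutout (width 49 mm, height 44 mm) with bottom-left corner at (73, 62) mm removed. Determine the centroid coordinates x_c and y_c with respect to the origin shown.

plate: A = 300 × 180 = 54000.00, centroid at (150.00, 90.00).
hole 1: A = −(112 × 80) = -8960.00, centroid at (178.00, 89.00).
hole 2: A = −(49 × 44) = -2156.00, centroid at (97.50, 84.00).
ΣA = 42884.00 mm²
ΣAx_c = (54000.00)(150.00) + (-8960.00)(178.00) + (-2156.00)(97.50) = 6294910.00 mm³
ΣAy_c = (54000.00)(90.00) + (-8960.00)(89.00) + (-2156.00)(84.00) = 3881456.00 mm³
x_c = 6294910.00 / 42884.00 = 146.79 mm
y_c = 3881456.00 / 42884.00 = 90.51 mm

x_c = 146.79 mm, y_c = 90.51 mm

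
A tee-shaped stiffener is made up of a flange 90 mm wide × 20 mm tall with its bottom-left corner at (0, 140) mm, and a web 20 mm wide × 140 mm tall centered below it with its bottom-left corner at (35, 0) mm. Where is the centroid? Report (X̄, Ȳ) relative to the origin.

Part | A | x̄ᵢ | ȳᵢ | A·x̄ᵢ | A·ȳᵢ
web | 2800.00 | 45.00 | 70.00 | 126000.00 | 196000.00
flange | 1800.00 | 45.00 | 150.00 | 81000.00 | 270000.00
Σ | 4600.00 |  |  | 207000.00 | 466000.00
X̄ = 207000.00 / 4600.00 = 45.00 mm
Ȳ = 466000.00 / 4600.00 = 101.30 mm

X̄ = 45.00 mm, Ȳ = 101.30 mm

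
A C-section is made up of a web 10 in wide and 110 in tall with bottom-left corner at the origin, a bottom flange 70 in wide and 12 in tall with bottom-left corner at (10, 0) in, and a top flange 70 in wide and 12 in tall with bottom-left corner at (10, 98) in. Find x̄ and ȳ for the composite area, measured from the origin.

x̄ = 29.17 in, ȳ = 55.00 in

Part | A | x̄ᵢ | ȳᵢ | A·x̄ᵢ | A·ȳᵢ
web | 1100.00 | 5.00 | 55.00 | 5500.00 | 60500.00
bottom flange | 840.00 | 45.00 | 6.00 | 37800.00 | 5040.00
top flange | 840.00 | 45.00 | 104.00 | 37800.00 | 87360.00
Σ | 2780.00 |  |  | 81100.00 | 152900.00
x̄ = 81100.00 / 2780.00 = 29.17 in
ȳ = 152900.00 / 2780.00 = 55.00 in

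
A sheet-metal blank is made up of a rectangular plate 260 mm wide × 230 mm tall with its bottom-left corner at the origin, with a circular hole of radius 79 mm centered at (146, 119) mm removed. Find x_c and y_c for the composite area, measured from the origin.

x_c = 122.20 mm, y_c = 113.05 mm

plate: A = 260 × 230 = 59800.00, centroid at (130.00, 115.00).
hole: A = −π·79² = -19606.68, centroid at (146.00, 119.00).
ΣA = 40193.32 mm²
ΣAx_c = (59800.00)(130.00) + (-19606.68)(146.00) = 4911424.76 mm³
ΣAy_c = (59800.00)(115.00) + (-19606.68)(119.00) = 4543805.11 mm³
x_c = 4911424.76 / 40193.32 = 122.20 mm
y_c = 4543805.11 / 40193.32 = 113.05 mm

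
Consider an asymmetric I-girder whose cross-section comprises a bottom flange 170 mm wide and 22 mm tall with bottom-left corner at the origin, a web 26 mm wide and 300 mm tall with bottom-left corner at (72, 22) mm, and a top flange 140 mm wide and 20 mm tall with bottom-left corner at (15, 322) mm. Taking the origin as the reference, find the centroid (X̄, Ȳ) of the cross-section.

Part | A | x̄ᵢ | ȳᵢ | A·x̄ᵢ | A·ȳᵢ
bottom flange | 3740.00 | 85.00 | 11.00 | 317900.00 | 41140.00
web | 7800.00 | 85.00 | 172.00 | 663000.00 | 1341600.00
top flange | 2800.00 | 85.00 | 332.00 | 238000.00 | 929600.00
Σ | 14340.00 |  |  | 1218900.00 | 2312340.00
X̄ = 1218900.00 / 14340.00 = 85.00 mm
Ȳ = 2312340.00 / 14340.00 = 161.25 mm

X̄ = 85.00 mm, Ȳ = 161.25 mm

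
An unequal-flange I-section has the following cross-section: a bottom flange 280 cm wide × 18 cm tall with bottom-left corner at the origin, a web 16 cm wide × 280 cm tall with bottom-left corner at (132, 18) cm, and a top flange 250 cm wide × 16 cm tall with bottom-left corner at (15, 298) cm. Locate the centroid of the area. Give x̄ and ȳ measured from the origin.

bottom flange: A = 280 × 18 = 5040.00, centroid at (140.00, 9.00).
web: A = 16 × 280 = 4480.00, centroid at (140.00, 158.00).
top flange: A = 250 × 16 = 4000.00, centroid at (140.00, 306.00).
ΣA = 13520.00 cm², ΣAx̄ = 1892800.00 cm³, ΣAȳ = 1977200.00 cm³.
x̄ = 1892800.00/13520.00 = 140.00 cm; ȳ = 1977200.00/13520.00 = 146.24 cm.

x̄ = 140.00 cm, ȳ = 146.24 cm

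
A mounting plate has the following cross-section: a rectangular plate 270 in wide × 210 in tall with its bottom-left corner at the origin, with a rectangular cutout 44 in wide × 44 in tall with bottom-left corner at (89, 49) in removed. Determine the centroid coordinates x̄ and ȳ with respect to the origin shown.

plate: A = 270 × 210 = 56700.00, centroid at (135.00, 105.00).
hole: A = −(44 × 44) = -1936.00, centroid at (111.00, 71.00).
ΣA = 54764.00 in², ΣAx̄ = 7439604.00 in³, ΣAȳ = 5816044.00 in³.
x̄ = 7439604.00/54764.00 = 135.85 in; ȳ = 5816044.00/54764.00 = 106.20 in.

x̄ = 135.85 in, ȳ = 106.20 in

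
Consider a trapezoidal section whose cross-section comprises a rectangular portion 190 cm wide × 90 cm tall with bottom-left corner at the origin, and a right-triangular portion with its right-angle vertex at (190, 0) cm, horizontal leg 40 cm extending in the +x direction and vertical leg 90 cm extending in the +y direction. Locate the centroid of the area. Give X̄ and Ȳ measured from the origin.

Part | A | x̄ᵢ | ȳᵢ | A·x̄ᵢ | A·ȳᵢ
rectangular portion | 17100.00 | 95.00 | 45.00 | 1624500.00 | 769500.00
triangular portion | 1800.00 | 203.33 | 30.00 | 366000.00 | 54000.00
Σ | 18900.00 |  |  | 1990500.00 | 823500.00
X̄ = 1990500.00 / 18900.00 = 105.32 cm
Ȳ = 823500.00 / 18900.00 = 43.57 cm

X̄ = 105.32 cm, Ȳ = 43.57 cm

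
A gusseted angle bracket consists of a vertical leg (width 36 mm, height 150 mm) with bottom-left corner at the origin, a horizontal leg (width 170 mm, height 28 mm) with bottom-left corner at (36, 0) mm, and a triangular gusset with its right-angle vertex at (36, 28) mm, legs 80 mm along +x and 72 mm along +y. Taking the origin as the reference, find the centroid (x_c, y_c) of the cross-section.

x_c = 65.46 mm, y_c = 47.65 mm

vertical leg: A = 36 × 150 = 5400.00, centroid at (18.00, 75.00).
horizontal leg: A = 170 × 28 = 4760.00, centroid at (121.00, 14.00).
gusset: A = ½·80·72 = 2880.00, centroid at (62.67, 52.00).
ΣA = 13040.00 mm²
ΣAx_c = (5400.00)(18.00) + (4760.00)(121.00) + (2880.00)(62.67) = 853640.00 mm³
ΣAy_c = (5400.00)(75.00) + (4760.00)(14.00) + (2880.00)(52.00) = 621400.00 mm³
x_c = 853640.00 / 13040.00 = 65.46 mm
y_c = 621400.00 / 13040.00 = 47.65 mm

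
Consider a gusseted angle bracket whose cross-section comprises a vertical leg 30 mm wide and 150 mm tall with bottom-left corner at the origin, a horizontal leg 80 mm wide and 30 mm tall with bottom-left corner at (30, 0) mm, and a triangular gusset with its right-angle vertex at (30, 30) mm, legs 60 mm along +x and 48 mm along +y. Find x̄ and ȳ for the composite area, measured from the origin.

Part | A | x̄ᵢ | ȳᵢ | A·x̄ᵢ | A·ȳᵢ
vertical leg | 4500.00 | 15.00 | 75.00 | 67500.00 | 337500.00
horizontal leg | 2400.00 | 70.00 | 15.00 | 168000.00 | 36000.00
gusset | 1440.00 | 50.00 | 46.00 | 72000.00 | 66240.00
Σ | 8340.00 |  |  | 307500.00 | 439740.00
x̄ = 307500.00 / 8340.00 = 36.87 mm
ȳ = 439740.00 / 8340.00 = 52.73 mm

x̄ = 36.87 mm, ȳ = 52.73 mm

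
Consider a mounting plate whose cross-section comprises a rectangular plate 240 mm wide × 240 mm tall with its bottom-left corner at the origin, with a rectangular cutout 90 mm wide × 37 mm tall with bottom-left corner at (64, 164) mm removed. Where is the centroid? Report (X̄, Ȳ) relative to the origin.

X̄ = 120.67 mm, Ȳ = 116.17 mm

Part | A | x̄ᵢ | ȳᵢ | A·x̄ᵢ | A·ȳᵢ
plate | 57600.00 | 120.00 | 120.00 | 6912000.00 | 6912000.00
hole | -3330.00 | 109.00 | 182.50 | -362970.00 | -607725.00
Σ | 54270.00 |  |  | 6549030.00 | 6304275.00
X̄ = 6549030.00 / 54270.00 = 120.67 mm
Ȳ = 6304275.00 / 54270.00 = 116.17 mm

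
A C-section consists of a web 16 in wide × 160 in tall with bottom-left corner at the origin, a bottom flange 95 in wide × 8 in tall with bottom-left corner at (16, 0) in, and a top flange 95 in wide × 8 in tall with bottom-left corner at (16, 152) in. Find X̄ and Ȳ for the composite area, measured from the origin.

X̄ = 28.68 in, Ȳ = 80.00 in

web: A = 16 × 160 = 2560.00, centroid at (8.00, 80.00).
bottom flange: A = 95 × 8 = 760.00, centroid at (63.50, 4.00).
top flange: A = 95 × 8 = 760.00, centroid at (63.50, 156.00).
ΣA = 4080.00 in²
ΣAX̄ = (2560.00)(8.00) + (760.00)(63.50) + (760.00)(63.50) = 117000.00 in³
ΣAȲ = (2560.00)(80.00) + (760.00)(4.00) + (760.00)(156.00) = 326400.00 in³
X̄ = 117000.00 / 4080.00 = 28.68 in
Ȳ = 326400.00 / 4080.00 = 80.00 in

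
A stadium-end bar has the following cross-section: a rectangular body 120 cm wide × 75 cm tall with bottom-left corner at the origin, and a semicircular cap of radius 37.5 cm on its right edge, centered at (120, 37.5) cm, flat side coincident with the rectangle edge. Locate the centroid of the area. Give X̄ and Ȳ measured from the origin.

rectangular body: A = 120 × 75 = 9000.00, centroid at (60.00, 37.50).
semicircular end: A = ½π·37.5² = 2208.93, centroid at (135.92, 37.50).
ΣA = 11208.93 cm², ΣAX̄ = 840228.13 cm³, ΣAȲ = 420334.96 cm³.
X̄ = 840228.13/11208.93 = 74.96 cm; Ȳ = 420334.96/11208.93 = 37.50 cm.

X̄ = 74.96 cm, Ȳ = 37.50 cm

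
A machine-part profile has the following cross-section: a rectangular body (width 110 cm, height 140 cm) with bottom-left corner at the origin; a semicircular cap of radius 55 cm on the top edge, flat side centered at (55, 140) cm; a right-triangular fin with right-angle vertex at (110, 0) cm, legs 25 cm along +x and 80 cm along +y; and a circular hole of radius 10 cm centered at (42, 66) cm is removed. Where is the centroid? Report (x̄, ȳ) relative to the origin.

Part | A | x̄ᵢ | ȳᵢ | A·x̄ᵢ | A·ȳᵢ
rectangular body | 15400.00 | 55.00 | 70.00 | 847000.00 | 1078000.00
semicircular top | 4751.66 | 55.00 | 163.34 | 261341.24 | 776148.91
triangular fin | 1000.00 | 118.33 | 26.67 | 118333.33 | 26666.67
hole | -314.16 | 42.00 | 66.00 | -13194.69 | -20734.51
Σ | 20837.50 |  |  | 1213479.88 | 1860081.07
x̄ = 1213479.88 / 20837.50 = 58.24 cm
ȳ = 1860081.07 / 20837.50 = 89.27 cm

x̄ = 58.24 cm, ȳ = 89.27 cm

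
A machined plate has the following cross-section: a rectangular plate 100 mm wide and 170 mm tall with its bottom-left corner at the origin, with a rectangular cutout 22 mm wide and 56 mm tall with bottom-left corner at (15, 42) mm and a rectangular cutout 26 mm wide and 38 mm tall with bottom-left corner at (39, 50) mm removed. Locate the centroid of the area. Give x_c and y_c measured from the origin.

x_c = 51.87 mm, y_c = 87.32 mm

plate: A = 100 × 170 = 17000.00, centroid at (50.00, 85.00).
hole 1: A = −(22 × 56) = -1232.00, centroid at (26.00, 70.00).
hole 2: A = −(26 × 38) = -988.00, centroid at (52.00, 69.00).
ΣA = 14780.00 mm²
ΣAx_c = (17000.00)(50.00) + (-1232.00)(26.00) + (-988.00)(52.00) = 766592.00 mm³
ΣAy_c = (17000.00)(85.00) + (-1232.00)(70.00) + (-988.00)(69.00) = 1290588.00 mm³
x_c = 766592.00 / 14780.00 = 51.87 mm
y_c = 1290588.00 / 14780.00 = 87.32 mm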